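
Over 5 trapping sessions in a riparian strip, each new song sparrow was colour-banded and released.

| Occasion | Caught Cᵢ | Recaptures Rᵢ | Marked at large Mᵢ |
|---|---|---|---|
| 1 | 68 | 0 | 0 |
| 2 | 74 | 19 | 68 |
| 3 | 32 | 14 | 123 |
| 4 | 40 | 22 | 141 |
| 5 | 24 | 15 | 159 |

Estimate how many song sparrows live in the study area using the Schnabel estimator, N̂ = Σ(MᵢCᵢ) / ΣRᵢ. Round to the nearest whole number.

N ≈ 263

Σ MᵢCᵢ = 0·68 + 68·74 + 123·32 + 141·40 + 159·24 = 0 + 5032 + 3936 + 5640 + 3816 = 18424
Σ Rᵢ = 0 + 19 + 14 + 22 + 15 = 70
N̂ = 18424 / 70 ≈ 263.2 → 263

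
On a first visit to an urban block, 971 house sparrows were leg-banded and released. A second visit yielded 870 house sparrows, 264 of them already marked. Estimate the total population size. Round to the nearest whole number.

The marked fraction in the recapture sample should equal the marked fraction in the population: 264/870 = 971/N.
N = (971 × 870) / 264 = 844770 / 264 ≈ 3199.9 → 3200

N ≈ 3200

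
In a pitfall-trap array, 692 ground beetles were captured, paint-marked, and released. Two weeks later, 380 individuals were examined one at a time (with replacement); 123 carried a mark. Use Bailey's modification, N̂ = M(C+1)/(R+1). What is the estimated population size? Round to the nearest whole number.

N ≈ 2126

N̂ = 692·(380+1)/(123+1) = 692·381/124 = 263652/124 ≈ 2126.2 → 2126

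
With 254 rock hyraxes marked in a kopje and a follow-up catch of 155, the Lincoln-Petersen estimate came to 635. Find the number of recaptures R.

From N = M·C/R: R = M·C / N = 254·155 / 635 = 39370 / 635 = 62.

R = 62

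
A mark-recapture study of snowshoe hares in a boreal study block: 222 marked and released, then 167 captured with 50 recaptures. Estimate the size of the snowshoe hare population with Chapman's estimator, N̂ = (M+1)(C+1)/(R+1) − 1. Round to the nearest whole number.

N̂ = (222+1)(167+1)/(50+1) − 1 = 223·168/51 − 1
= 37464/51 − 1 ≈ 734.6 − 1 ≈ 733.6 → 734

N ≈ 734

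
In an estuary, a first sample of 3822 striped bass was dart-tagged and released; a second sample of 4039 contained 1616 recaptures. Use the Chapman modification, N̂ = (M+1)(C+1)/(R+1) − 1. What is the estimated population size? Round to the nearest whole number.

N ≈ 9551

N̂ = (3822+1)(4039+1)/(1616+1) − 1 = 3823·4040/1617 − 1
= 15444920/1617 − 1 ≈ 9551.6 − 1 ≈ 9550.6 → 9551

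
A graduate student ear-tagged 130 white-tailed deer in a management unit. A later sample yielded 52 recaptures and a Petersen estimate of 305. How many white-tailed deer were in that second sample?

C = 122

From N = M·C/R: C = N·R / M = 305·52 / 130 = 15860 / 130 = 122.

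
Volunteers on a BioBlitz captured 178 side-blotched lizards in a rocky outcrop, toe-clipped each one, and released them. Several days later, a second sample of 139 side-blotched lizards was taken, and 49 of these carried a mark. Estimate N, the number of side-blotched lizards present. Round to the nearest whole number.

N ≈ 505

Lincoln-Petersen assumes M/N = R/C, so N = M·C / R.
N = (178 × 139) / 49 = 24742 / 49 ≈ 504.9 → 505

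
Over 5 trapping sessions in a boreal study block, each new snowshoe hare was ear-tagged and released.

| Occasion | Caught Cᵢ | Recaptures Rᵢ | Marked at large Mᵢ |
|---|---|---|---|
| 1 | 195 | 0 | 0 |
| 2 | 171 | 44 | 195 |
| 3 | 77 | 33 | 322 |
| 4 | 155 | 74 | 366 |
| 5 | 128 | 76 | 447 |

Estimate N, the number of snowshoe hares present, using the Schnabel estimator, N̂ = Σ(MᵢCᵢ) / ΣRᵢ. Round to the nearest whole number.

Σ MᵢCᵢ = 0·195 + 195·171 + 322·77 + 366·155 + 447·128 = 0 + 33345 + 24794 + 56730 + 57216 = 172085
Σ Rᵢ = 0 + 44 + 33 + 74 + 76 = 227
N̂ = 172085 / 227 ≈ 758.1 → 758

N ≈ 758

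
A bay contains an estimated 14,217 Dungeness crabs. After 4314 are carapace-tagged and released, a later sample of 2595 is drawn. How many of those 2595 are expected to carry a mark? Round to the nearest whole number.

expected recaptures ≈ 787

Expected recaptures E[R] = M·C / N.
E[R] = 4314 × 2595 / 14217 = 11194830 / 14217 ≈ 787.4 → 787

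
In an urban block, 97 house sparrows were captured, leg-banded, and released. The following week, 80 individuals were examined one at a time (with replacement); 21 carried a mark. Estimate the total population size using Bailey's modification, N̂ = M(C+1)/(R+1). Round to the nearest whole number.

N̂ = 97·(80+1)/(21+1) = 97·81/22 = 7857/22 ≈ 357.1 → 357

N ≈ 357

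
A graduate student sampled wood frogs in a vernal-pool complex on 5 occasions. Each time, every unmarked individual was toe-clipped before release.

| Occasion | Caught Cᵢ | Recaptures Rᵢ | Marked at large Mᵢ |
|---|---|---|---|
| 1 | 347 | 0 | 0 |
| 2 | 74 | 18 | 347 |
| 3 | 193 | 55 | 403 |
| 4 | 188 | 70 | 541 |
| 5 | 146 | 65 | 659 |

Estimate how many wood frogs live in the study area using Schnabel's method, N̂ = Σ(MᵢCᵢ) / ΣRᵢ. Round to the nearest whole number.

N ≈ 1449

Σ MᵢCᵢ = 0·347 + 347·74 + 403·193 + 541·188 + 659·146 = 0 + 25678 + 77779 + 101708 + 96214 = 301379
Σ Rᵢ = 0 + 18 + 55 + 70 + 65 = 208
N̂ = 301379 / 208 ≈ 1448.9 → 1449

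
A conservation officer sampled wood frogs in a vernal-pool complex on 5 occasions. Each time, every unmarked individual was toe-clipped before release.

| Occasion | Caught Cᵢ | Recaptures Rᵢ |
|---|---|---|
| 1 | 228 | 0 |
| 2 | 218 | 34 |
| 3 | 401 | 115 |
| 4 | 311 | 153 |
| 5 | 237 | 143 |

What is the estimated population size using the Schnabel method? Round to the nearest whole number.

N ≈ 1427

Marked at large before each occasion: Mᵢ = Σⱼ<ᵢ (Cⱼ − Rⱼ) → M1=0, M2=228, M3=412, M4=698, M5=856
Σ MᵢCᵢ = 0·228 + 228·218 + 412·401 + 698·311 + 856·237 = 0 + 49704 + 165212 + 217078 + 202872 = 634866
Σ Rᵢ = 0 + 34 + 115 + 153 + 143 = 445
N̂ = 634866 / 445 ≈ 1426.7 → 1427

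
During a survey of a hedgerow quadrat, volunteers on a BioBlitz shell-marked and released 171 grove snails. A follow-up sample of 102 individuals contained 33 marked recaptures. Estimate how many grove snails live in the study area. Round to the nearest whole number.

N ≈ 529

N = (171 × 102) / 33 = 17442 / 33 ≈ 528.5 → 529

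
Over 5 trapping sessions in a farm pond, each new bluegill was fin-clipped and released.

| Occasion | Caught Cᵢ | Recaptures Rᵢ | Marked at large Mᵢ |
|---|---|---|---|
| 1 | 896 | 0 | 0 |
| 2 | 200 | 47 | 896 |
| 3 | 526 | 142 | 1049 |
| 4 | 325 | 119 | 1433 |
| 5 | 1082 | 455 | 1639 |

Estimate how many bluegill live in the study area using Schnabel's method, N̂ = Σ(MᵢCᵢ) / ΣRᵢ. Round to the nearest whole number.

Σ MᵢCᵢ = 0·896 + 896·200 + 1049·526 + 1433·325 + 1639·1082 = 0 + 179200 + 551774 + 465725 + 1773398 = 2970097
Σ Rᵢ = 0 + 47 + 142 + 119 + 455 = 763
N̂ = 2970097 / 763 ≈ 3892.7 → 3893

N ≈ 3893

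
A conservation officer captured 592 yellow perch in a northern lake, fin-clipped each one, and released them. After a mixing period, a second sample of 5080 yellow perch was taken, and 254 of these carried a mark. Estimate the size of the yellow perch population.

N = 11,840

If marked individuals mix randomly, R/C ≈ M/N, giving N ≈ M·C/R.
N = (592 × 5080) / 254 = 3007360 / 254 = 11840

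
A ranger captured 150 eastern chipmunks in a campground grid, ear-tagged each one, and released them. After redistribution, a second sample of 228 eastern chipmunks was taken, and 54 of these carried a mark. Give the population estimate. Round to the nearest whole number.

N = (150 × 228) / 54 = 34200 / 54 ≈ 633.3 → 633

N ≈ 633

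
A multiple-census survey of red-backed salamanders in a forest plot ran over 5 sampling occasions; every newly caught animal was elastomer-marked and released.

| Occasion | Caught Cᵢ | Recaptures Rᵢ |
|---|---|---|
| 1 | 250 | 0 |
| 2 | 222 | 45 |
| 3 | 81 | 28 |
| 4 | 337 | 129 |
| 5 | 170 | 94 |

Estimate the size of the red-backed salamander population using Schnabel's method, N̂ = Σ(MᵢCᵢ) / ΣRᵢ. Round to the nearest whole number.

N ≈ 1246

Marked at large before each occasion: Mᵢ = Σⱼ<ᵢ (Cⱼ − Rⱼ) → M1=0, M2=250, M3=427, M4=480, M5=688
Σ MᵢCᵢ = 0·250 + 250·222 + 427·81 + 480·337 + 688·170 = 0 + 55500 + 34587 + 161760 + 116960 = 368807
Σ Rᵢ = 0 + 45 + 28 + 129 + 94 = 296
N̂ = 368807 / 296 ≈ 1246.0 → 1246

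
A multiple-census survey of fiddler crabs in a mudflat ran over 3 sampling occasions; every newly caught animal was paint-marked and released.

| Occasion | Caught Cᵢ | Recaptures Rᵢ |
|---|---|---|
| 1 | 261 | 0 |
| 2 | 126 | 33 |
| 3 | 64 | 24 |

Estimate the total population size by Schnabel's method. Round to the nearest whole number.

N ≈ 974

Marked at large before each occasion: Mᵢ = Σⱼ<ᵢ (Cⱼ − Rⱼ) → M1=0, M2=261, M3=354
Σ MᵢCᵢ = 0·261 + 261·126 + 354·64 = 0 + 32886 + 22656 = 55542
Σ Rᵢ = 0 + 33 + 24 = 57
N̂ = 55542 / 57 ≈ 974.4 → 974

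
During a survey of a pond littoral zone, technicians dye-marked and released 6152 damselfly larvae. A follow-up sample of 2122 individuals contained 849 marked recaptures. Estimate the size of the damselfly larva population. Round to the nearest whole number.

N = (6152 × 2122) / 849 = 13054544 / 849 ≈ 15376.4 → 15376

N ≈ 15,376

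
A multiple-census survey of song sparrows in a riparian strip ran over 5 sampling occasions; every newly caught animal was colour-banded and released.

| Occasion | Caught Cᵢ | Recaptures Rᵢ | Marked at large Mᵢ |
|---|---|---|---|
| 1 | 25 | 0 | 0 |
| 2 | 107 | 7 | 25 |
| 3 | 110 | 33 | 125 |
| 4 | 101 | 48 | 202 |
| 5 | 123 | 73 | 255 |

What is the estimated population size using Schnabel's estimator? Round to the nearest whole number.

Σ MᵢCᵢ = 0·25 + 25·107 + 125·110 + 202·101 + 255·123 = 0 + 2675 + 13750 + 20402 + 31365 = 68192
Σ Rᵢ = 0 + 7 + 33 + 48 + 73 = 161
N̂ = 68192 / 161 ≈ 423.6 → 424

N ≈ 424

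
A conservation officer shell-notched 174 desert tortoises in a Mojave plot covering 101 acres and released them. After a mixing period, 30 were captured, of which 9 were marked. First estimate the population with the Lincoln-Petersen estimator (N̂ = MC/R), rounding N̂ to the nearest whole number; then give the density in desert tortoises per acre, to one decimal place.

density ≈ 5.7 desert tortoises per acre

N̂ = 174·30/9 = 5220/9 = 580
Density = N̂ / area = 580 / 101 ≈ 5.74 → 5.7 per acre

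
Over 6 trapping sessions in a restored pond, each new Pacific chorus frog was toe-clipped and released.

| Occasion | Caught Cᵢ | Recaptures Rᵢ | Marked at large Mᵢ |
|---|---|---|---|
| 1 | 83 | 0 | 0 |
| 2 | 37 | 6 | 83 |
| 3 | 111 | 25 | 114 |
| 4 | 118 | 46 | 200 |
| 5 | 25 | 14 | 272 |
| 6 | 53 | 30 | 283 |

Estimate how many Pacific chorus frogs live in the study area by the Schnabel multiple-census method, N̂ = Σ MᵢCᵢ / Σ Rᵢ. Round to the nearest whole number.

N ≈ 505

Σ MᵢCᵢ = 0·83 + 83·37 + 114·111 + 200·118 + 272·25 + 283·53 = 0 + 3071 + 12654 + 23600 + 6800 + 14999 = 61124
Σ Rᵢ = 0 + 6 + 25 + 46 + 14 + 30 = 121
N̂ = 61124 / 121 ≈ 505.2 → 505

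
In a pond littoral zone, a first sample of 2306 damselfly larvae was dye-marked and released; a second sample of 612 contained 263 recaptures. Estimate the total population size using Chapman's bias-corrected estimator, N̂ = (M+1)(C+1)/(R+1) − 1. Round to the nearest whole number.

N̂ = (2306+1)(612+1)/(263+1) − 1 = 2307·613/264 − 1
= 1414191/264 − 1 ≈ 5356.8 − 1 ≈ 5355.8 → 5356

N ≈ 5356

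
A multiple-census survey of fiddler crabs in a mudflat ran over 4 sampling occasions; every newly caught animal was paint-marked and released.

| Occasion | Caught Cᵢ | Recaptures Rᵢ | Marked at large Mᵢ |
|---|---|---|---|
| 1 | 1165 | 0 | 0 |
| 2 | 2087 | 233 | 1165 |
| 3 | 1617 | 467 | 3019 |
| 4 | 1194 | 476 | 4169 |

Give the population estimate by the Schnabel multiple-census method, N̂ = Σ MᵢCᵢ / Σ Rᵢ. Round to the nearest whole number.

N ≈ 10,451

Σ MᵢCᵢ = 0·1165 + 1165·2087 + 3019·1617 + 4169·1194 = 0 + 2431355 + 4881723 + 4977786 = 12290864
Σ Rᵢ = 0 + 233 + 467 + 476 = 1176
N̂ = 12290864 / 1176 ≈ 10451.4 → 10451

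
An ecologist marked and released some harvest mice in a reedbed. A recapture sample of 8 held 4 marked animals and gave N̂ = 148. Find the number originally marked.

M = 74

From N = M·C/R: M = N·R / C = 148·4 / 8 = 592 / 8 = 74.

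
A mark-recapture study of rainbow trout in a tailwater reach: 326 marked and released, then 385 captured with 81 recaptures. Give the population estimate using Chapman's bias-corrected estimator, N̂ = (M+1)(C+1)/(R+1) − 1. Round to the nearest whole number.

N̂ = (326+1)(385+1)/(81+1) − 1 = 327·386/82 − 1
= 126222/82 − 1 ≈ 1539.3 − 1 ≈ 1538.3 → 1538

N ≈ 1538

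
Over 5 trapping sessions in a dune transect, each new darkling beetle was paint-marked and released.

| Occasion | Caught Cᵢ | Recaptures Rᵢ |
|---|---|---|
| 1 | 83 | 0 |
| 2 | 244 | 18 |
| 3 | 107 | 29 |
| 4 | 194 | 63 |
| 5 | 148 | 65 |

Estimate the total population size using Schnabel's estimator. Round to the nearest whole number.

N ≈ 1172

Marked at large before each occasion: Mᵢ = Σⱼ<ᵢ (Cⱼ − Rⱼ) → M1=0, M2=83, M3=309, M4=387, M5=518
Σ MᵢCᵢ = 0·83 + 83·244 + 309·107 + 387·194 + 518·148 = 0 + 20252 + 33063 + 75078 + 76664 = 205057
Σ Rᵢ = 0 + 18 + 29 + 63 + 65 = 175
N̂ = 205057 / 175 ≈ 1171.8 → 1172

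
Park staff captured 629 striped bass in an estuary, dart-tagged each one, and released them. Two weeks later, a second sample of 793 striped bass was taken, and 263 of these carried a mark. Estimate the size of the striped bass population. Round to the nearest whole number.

N ≈ 1897

N = (629 × 793) / 263 = 498797 / 263 ≈ 1896.6 → 1897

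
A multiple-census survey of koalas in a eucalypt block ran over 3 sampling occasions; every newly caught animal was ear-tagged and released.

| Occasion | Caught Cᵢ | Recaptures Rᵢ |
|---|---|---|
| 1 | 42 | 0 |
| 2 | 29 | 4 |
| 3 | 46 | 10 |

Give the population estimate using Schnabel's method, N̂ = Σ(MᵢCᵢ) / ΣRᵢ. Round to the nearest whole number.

Marked at large before each occasion: Mᵢ = Σⱼ<ᵢ (Cⱼ − Rⱼ) → M1=0, M2=42, M3=67
Σ MᵢCᵢ = 0·42 + 42·29 + 67·46 = 0 + 1218 + 3082 = 4300
Σ Rᵢ = 0 + 4 + 10 = 14
N̂ = 4300 / 14 ≈ 307.1 → 307

N ≈ 307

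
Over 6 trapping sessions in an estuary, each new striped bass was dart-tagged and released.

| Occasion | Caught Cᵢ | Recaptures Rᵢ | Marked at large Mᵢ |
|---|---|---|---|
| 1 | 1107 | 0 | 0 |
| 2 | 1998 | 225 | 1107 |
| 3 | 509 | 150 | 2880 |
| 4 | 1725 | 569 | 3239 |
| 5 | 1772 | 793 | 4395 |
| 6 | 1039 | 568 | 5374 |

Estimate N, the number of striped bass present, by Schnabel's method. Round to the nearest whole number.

N ≈ 9821

Σ MᵢCᵢ = 0·1107 + 1107·1998 + 2880·509 + 3239·1725 + 4395·1772 + 5374·1039 = 0 + 2211786 + 1465920 + 5587275 + 7787940 + 5583586 = 22636507
Σ Rᵢ = 0 + 225 + 150 + 569 + 793 + 568 = 2305
N̂ = 22636507 / 2305 ≈ 9820.6 → 9821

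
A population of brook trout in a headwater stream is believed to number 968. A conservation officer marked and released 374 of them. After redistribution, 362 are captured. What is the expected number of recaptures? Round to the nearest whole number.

expected recaptures ≈ 140

The marked fraction of the population is 374/968, so in a sample of 362 expect C·(M/N) marked.
E[R] = 374 × 362 / 968 = 135388 / 968 ≈ 139.9 → 140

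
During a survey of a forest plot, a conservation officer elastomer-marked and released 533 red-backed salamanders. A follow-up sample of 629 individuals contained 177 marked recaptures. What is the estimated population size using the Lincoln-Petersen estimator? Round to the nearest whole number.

If marked individuals mix randomly, R/C ≈ M/N, giving N ≈ M·C/R.
N = (533 × 629) / 177 = 335257 / 177 ≈ 1894.1 → 1894

N ≈ 1894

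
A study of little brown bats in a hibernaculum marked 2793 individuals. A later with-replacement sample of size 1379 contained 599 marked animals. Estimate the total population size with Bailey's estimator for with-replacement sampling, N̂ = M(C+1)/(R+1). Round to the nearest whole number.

N̂ = 2793·(1379+1)/(599+1) = 2793·1380/600 = 3854340/600 ≈ 6423.9 → 6424

N ≈ 6424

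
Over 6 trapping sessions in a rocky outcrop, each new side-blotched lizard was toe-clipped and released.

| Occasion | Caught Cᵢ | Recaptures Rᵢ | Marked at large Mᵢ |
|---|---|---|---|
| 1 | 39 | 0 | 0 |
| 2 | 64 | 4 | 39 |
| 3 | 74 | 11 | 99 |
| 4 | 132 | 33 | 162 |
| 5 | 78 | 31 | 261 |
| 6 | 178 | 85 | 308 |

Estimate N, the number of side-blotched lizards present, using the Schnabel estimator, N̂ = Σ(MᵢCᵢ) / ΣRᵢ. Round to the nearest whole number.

N ≈ 649

Σ MᵢCᵢ = 0·39 + 39·64 + 99·74 + 162·132 + 261·78 + 308·178 = 0 + 2496 + 7326 + 21384 + 20358 + 54824 = 106388
Σ Rᵢ = 0 + 4 + 11 + 33 + 31 + 85 = 164
N̂ = 106388 / 164 ≈ 648.7 → 649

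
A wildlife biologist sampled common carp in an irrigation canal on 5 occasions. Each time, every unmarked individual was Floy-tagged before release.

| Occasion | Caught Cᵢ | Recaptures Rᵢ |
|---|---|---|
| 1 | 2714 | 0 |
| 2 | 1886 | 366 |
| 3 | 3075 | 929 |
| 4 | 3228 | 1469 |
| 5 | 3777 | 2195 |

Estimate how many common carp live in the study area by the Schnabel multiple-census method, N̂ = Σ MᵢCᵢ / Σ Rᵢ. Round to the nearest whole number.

Marked at large before each occasion: Mᵢ = Σⱼ<ᵢ (Cⱼ − Rⱼ) → M1=0, M2=2714, M3=4234, M4=6380, M5=8139
Σ MᵢCᵢ = 0·2714 + 2714·1886 + 4234·3075 + 6380·3228 + 8139·3777 = 0 + 5118604 + 13019550 + 20594640 + 30741003 = 69473797
Σ Rᵢ = 0 + 366 + 929 + 1469 + 2195 = 4959
N̂ = 69473797 / 4959 ≈ 14009.6 → 14010

N ≈ 14,010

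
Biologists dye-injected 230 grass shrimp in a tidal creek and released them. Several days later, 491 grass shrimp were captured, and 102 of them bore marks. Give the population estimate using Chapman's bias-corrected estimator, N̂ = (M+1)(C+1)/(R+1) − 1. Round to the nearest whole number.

N̂ = (230+1)(491+1)/(102+1) − 1 = 231·492/103 − 1
= 113652/103 − 1 ≈ 1103.4 − 1 ≈ 1102.4 → 1102

N ≈ 1102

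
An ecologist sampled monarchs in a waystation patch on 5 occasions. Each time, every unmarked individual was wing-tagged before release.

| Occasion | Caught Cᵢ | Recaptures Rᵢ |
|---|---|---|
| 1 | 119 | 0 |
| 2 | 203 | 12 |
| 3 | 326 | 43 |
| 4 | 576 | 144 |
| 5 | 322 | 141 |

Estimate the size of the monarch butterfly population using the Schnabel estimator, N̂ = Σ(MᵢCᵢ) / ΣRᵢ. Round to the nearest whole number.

Marked at large before each occasion: Mᵢ = Σⱼ<ᵢ (Cⱼ − Rⱼ) → M1=0, M2=119, M3=310, M4=593, M5=1025
Σ MᵢCᵢ = 0·119 + 119·203 + 310·326 + 593·576 + 1025·322 = 0 + 24157 + 101060 + 341568 + 330050 = 796835
Σ Rᵢ = 0 + 12 + 43 + 144 + 141 = 340
N̂ = 796835 / 340 ≈ 2343.6 → 2344

N ≈ 2344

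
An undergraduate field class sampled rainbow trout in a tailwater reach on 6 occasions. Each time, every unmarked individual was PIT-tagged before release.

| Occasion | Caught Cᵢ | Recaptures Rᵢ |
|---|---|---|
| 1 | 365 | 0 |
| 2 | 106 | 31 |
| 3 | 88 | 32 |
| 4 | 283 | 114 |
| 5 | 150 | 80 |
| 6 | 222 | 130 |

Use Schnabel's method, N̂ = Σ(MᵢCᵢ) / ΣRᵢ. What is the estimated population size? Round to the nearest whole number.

N ≈ 1242

Marked at large before each occasion: Mᵢ = Σⱼ<ᵢ (Cⱼ − Rⱼ) → M1=0, M2=365, M3=440, M4=496, M5=665, M6=735
Σ MᵢCᵢ = 0·365 + 365·106 + 440·88 + 496·283 + 665·150 + 735·222 = 0 + 38690 + 38720 + 140368 + 99750 + 163170 = 480698
Σ Rᵢ = 0 + 31 + 32 + 114 + 80 + 130 = 387
N̂ = 480698 / 387 ≈ 1242.1 → 1242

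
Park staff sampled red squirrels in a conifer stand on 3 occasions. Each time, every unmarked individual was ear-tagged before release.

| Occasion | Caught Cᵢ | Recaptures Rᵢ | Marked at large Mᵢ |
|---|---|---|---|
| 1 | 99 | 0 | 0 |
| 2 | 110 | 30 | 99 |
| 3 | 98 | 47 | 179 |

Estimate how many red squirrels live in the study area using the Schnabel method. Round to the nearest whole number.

N ≈ 369

Σ MᵢCᵢ = 0·99 + 99·110 + 179·98 = 0 + 10890 + 17542 = 28432
Σ Rᵢ = 0 + 30 + 47 = 77
N̂ = 28432 / 77 ≈ 369.2 → 369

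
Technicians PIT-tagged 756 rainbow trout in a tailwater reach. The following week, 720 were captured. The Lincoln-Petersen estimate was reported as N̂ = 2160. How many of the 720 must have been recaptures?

From N = M·C/R: R = M·C / N = 756·720 / 2160 = 544320 / 2160 = 252.

R = 252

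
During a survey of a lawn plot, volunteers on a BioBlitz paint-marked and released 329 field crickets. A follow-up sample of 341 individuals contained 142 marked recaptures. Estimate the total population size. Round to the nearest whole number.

N ≈ 790

N = (329 × 341) / 142 = 112189 / 142 ≈ 790.1 → 790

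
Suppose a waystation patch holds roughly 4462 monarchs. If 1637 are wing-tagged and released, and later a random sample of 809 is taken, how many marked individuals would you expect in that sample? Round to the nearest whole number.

Expected recaptures E[R] = M·C / N.
E[R] = 1637 × 809 / 4462 = 1324333 / 4462 ≈ 296.8 → 297

expected recaptures ≈ 297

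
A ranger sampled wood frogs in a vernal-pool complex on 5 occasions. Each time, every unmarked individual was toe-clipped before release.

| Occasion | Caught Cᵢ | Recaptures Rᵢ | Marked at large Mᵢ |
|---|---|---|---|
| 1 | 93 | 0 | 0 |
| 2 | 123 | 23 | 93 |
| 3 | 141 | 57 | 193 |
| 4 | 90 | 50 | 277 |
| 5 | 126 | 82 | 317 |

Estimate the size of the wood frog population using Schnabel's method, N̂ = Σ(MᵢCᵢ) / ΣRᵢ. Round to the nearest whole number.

N ≈ 488

Σ MᵢCᵢ = 0·93 + 93·123 + 193·141 + 277·90 + 317·126 = 0 + 11439 + 27213 + 24930 + 39942 = 103524
Σ Rᵢ = 0 + 23 + 57 + 50 + 82 = 212
N̂ = 103524 / 212 ≈ 488.3 → 488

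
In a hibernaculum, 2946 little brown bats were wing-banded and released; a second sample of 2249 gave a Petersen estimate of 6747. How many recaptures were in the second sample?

From N = M·C/R: R = M·C / N = 2946·2249 / 6747 = 6625554 / 6747 = 982.

R = 982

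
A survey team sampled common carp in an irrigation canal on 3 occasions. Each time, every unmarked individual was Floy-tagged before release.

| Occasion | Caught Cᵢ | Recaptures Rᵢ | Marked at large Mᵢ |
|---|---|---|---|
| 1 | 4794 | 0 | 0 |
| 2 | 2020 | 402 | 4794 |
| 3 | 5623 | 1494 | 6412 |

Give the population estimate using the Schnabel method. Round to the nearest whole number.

N ≈ 24,124

Σ MᵢCᵢ = 0·4794 + 4794·2020 + 6412·5623 = 0 + 9683880 + 36054676 = 45738556
Σ Rᵢ = 0 + 402 + 1494 = 1896
N̂ = 45738556 / 1896 ≈ 24123.7 → 24124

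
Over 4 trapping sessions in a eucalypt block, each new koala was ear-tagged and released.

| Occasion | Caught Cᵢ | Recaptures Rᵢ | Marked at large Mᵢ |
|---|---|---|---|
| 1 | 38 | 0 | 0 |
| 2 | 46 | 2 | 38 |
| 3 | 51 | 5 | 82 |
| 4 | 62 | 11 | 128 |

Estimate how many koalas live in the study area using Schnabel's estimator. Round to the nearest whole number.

Σ MᵢCᵢ = 0·38 + 38·46 + 82·51 + 128·62 = 0 + 1748 + 4182 + 7936 = 13866
Σ Rᵢ = 0 + 2 + 5 + 11 = 18
N̂ = 13866 / 18 ≈ 770.3 → 770

N ≈ 770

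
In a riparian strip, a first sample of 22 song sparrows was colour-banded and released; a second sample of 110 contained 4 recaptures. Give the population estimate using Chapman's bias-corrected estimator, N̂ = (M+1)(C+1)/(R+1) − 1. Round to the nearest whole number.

N ≈ 510

N̂ = (22+1)(110+1)/(4+1) − 1 = 23·111/5 − 1
= 2553/5 − 1 ≈ 510.6 − 1 ≈ 509.6 → 510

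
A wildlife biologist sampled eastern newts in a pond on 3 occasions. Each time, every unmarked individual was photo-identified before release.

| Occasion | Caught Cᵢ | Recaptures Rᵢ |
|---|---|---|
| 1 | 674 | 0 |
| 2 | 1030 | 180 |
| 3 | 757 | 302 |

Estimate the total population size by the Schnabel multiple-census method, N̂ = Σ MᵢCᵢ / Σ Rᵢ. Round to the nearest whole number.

N ≈ 3834

Marked at large before each occasion: Mᵢ = Σⱼ<ᵢ (Cⱼ − Rⱼ) → M1=0, M2=674, M3=1524
Σ MᵢCᵢ = 0·674 + 674·1030 + 1524·757 = 0 + 694220 + 1153668 = 1847888
Σ Rᵢ = 0 + 180 + 302 = 482
N̂ = 1847888 / 482 ≈ 3833.8 → 3834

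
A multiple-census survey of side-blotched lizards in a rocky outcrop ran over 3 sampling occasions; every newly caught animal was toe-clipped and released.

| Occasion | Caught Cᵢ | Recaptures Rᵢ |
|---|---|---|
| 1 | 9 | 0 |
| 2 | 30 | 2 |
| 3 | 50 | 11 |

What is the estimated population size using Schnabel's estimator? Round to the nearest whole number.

N ≈ 163

Marked at large before each occasion: Mᵢ = Σⱼ<ᵢ (Cⱼ − Rⱼ) → M1=0, M2=9, M3=37
Σ MᵢCᵢ = 0·9 + 9·30 + 37·50 = 0 + 270 + 1850 = 2120
Σ Rᵢ = 0 + 2 + 11 = 13
N̂ = 2120 / 13 ≈ 163.1 → 163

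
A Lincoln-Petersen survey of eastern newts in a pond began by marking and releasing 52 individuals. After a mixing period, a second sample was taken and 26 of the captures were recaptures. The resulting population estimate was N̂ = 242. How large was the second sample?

From N = M·C/R: C = N·R / M = 242·26 / 52 = 6292 / 52 = 121.

C = 121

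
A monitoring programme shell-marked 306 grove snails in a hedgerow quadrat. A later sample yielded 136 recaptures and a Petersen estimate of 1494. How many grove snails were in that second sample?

From N = M·C/R: C = N·R / M = 1494·136 / 306 = 203184 / 306 = 664.

C = 664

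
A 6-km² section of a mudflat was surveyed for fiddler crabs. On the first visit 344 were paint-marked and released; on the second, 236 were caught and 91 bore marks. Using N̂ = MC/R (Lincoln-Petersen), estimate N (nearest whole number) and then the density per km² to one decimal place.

density ≈ 148.7 fiddler crabs per km²

N̂ = 344·236/91 = 81184/91 ≈ 892.1 → 892
Density = N̂ / area = 892 / 6 ≈ 148.67 → 148.7 per km²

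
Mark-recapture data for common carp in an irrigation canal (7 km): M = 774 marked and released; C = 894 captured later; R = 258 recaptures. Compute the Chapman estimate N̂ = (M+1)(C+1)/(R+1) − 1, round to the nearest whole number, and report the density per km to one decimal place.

density ≈ 382.4 common carp per km

N̂ = 775·895/259 − 1 = 693625/259 − 1 ≈ 2677.1 → 2677
Density = N̂ / area = 2677 / 7 ≈ 382.43 → 382.4 per km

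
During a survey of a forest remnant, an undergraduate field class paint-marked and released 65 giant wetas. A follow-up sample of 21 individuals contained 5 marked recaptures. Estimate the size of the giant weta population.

Lincoln-Petersen assumes M/N = R/C, so N = M·C / R.
N = (65 × 21) / 5 = 1365 / 5 = 273

N = 273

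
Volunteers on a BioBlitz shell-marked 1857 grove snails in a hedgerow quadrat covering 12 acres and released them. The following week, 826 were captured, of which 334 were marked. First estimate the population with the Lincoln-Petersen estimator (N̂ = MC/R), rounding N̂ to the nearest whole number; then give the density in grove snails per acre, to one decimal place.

N̂ = 1857·826/334 = 1533882/334 ≈ 4592.46 → 4592
Density = N̂ / area = 4592 / 12 ≈ 382.67 → 382.7 per acre

density ≈ 382.7 grove snails per acre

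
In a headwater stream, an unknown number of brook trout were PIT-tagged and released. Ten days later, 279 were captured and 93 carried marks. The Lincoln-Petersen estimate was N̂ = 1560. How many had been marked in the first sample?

M = 520

From N = M·C/R: M = N·R / C = 1560·93 / 279 = 145080 / 279 = 520.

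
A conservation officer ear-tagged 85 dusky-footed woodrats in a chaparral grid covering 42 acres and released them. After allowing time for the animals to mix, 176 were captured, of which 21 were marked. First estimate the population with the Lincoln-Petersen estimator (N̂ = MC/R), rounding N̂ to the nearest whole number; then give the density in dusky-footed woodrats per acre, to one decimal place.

N̂ = 85·176/21 = 14960/21 ≈ 712.4 → 712
Density = N̂ / area = 712 / 42 ≈ 16.95 → 17.0 per acre

density ≈ 17.0 dusky-footed woodrats per acre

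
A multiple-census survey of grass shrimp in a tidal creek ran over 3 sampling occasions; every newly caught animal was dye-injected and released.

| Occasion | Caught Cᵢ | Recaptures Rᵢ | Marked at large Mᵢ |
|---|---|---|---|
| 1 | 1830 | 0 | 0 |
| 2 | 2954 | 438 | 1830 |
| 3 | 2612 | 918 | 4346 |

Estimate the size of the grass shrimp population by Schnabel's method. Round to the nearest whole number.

Σ MᵢCᵢ = 0·1830 + 1830·2954 + 4346·2612 = 0 + 5405820 + 11351752 = 16757572
Σ Rᵢ = 0 + 438 + 918 = 1356
N̂ = 16757572 / 1356 ≈ 12358.1 → 12358

N ≈ 12,358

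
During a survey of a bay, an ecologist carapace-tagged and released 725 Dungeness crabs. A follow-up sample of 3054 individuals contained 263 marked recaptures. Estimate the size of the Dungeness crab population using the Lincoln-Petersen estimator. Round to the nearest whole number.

N ≈ 8419

N = (725 × 3054) / 263 = 2214150 / 263 ≈ 8418.8 → 8419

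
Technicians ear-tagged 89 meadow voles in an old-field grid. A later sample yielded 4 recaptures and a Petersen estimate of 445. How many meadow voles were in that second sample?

C = 20

From N = M·C/R: C = N·R / M = 445·4 / 89 = 1780 / 89 = 20.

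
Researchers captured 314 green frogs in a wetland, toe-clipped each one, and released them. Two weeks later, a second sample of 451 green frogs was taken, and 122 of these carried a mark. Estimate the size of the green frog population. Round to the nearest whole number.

If marked individuals mix randomly, R/C ≈ M/N, giving N ≈ M·C/R.
N = (314 × 451) / 122 = 141614 / 122 ≈ 1160.8 → 1161

N ≈ 1161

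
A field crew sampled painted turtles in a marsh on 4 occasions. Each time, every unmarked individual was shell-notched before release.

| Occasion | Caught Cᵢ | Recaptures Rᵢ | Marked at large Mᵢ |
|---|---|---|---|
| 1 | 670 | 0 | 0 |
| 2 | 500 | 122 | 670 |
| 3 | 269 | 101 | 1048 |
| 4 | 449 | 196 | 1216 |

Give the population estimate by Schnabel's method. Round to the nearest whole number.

N ≈ 2775

Σ MᵢCᵢ = 0·670 + 670·500 + 1048·269 + 1216·449 = 0 + 335000 + 281912 + 545984 = 1162896
Σ Rᵢ = 0 + 122 + 101 + 196 = 419
N̂ = 1162896 / 419 ≈ 2775.4 → 2775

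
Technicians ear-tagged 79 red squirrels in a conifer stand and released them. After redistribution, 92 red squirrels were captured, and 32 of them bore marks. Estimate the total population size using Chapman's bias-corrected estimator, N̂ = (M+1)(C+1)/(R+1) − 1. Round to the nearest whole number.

N̂ = (79+1)(92+1)/(32+1) − 1 = 80·93/33 − 1
= 7440/33 − 1 ≈ 225.45 − 1 ≈ 224.45 → 224

N ≈ 224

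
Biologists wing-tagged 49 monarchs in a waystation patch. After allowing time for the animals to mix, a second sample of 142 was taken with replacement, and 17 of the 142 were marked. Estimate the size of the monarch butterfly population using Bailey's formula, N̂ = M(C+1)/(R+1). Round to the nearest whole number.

N̂ = 49·(142+1)/(17+1) = 49·143/18 = 7007/18 ≈ 389.3 → 389

N ≈ 389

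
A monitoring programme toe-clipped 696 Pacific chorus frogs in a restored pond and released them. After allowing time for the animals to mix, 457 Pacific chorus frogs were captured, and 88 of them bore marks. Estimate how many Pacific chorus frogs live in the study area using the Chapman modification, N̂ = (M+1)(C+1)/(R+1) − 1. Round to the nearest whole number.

N ≈ 3586

N̂ = (696+1)(457+1)/(88+1) − 1 = 697·458/89 − 1
= 319226/89 − 1 ≈ 3586.8 − 1 ≈ 3585.8 → 3586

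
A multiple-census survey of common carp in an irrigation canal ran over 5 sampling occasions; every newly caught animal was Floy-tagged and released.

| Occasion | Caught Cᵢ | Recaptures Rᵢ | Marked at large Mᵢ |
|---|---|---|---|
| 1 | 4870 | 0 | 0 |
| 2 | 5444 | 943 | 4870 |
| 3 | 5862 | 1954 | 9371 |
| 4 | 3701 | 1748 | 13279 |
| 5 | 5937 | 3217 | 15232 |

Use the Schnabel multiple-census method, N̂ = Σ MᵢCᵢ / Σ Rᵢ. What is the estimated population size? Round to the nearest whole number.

Σ MᵢCᵢ = 0·4870 + 4870·5444 + 9371·5862 + 13279·3701 + 15232·5937 = 0 + 26512280 + 54932802 + 49145579 + 90432384 = 221023045
Σ Rᵢ = 0 + 943 + 1954 + 1748 + 3217 = 7862
N̂ = 221023045 / 7862 ≈ 28112.8 → 28113

N ≈ 28,113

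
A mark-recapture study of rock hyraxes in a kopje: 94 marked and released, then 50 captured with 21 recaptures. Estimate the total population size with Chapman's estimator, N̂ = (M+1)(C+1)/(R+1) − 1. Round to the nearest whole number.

N ≈ 219

N̂ = (94+1)(50+1)/(21+1) − 1 = 95·51/22 − 1
= 4845/22 − 1 ≈ 220.2 − 1 ≈ 219.2 → 219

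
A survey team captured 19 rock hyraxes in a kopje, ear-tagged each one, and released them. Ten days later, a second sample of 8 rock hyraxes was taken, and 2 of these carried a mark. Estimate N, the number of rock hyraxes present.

If marked individuals mix randomly, R/C ≈ M/N, giving N ≈ M·C/R.
N = (19 × 8) / 2 = 152 / 2 = 76

N = 76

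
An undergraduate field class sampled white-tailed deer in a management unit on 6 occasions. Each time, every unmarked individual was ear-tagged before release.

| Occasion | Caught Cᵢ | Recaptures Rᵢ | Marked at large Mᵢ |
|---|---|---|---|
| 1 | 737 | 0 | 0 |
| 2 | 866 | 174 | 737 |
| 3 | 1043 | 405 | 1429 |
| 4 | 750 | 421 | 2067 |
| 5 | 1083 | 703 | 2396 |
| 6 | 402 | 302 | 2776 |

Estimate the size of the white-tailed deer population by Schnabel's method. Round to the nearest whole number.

Σ MᵢCᵢ = 0·737 + 737·866 + 1429·1043 + 2067·750 + 2396·1083 + 2776·402 = 0 + 638242 + 1490447 + 1550250 + 2594868 + 1115952 = 7389759
Σ Rᵢ = 0 + 174 + 405 + 421 + 703 + 302 = 2005
N̂ = 7389759 / 2005 ≈ 3685.7 → 3686

N ≈ 3686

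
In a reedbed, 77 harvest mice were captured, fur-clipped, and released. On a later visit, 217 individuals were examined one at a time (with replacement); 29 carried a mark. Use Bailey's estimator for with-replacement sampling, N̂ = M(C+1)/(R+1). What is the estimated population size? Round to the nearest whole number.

N ≈ 560

N̂ = 77·(217+1)/(29+1) = 77·218/30 = 16786/30 ≈ 559.5 → 560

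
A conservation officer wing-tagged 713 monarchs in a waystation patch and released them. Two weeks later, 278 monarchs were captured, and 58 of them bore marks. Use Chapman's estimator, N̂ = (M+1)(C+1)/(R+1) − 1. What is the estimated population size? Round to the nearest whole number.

N̂ = (713+1)(278+1)/(58+1) − 1 = 714·279/59 − 1
= 199206/59 − 1 ≈ 3376.4 − 1 ≈ 3375.4 → 3375

N ≈ 3375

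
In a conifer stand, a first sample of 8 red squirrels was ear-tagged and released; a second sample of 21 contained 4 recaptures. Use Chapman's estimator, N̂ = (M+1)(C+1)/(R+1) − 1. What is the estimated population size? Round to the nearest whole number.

N̂ = (8+1)(21+1)/(4+1) − 1 = 9·22/5 − 1
= 198/5 − 1 ≈ 39.6 − 1 ≈ 38.6 → 39

N ≈ 39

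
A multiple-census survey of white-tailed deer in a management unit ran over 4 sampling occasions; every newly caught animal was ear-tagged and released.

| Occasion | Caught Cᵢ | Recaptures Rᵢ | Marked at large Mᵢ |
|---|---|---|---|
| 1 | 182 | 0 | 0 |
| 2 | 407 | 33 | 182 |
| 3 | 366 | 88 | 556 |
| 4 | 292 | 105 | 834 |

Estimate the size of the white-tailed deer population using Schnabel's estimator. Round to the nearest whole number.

Σ MᵢCᵢ = 0·182 + 182·407 + 556·366 + 834·292 = 0 + 74074 + 203496 + 243528 = 521098
Σ Rᵢ = 0 + 33 + 88 + 105 = 226
N̂ = 521098 / 226 ≈ 2305.7 → 2306

N ≈ 2306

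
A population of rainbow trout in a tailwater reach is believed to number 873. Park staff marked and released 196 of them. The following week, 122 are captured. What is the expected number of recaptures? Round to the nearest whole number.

expected recaptures ≈ 27

Expected recaptures E[R] = M·C / N.
E[R] = 196 × 122 / 873 = 23912 / 873 ≈ 27.4 → 27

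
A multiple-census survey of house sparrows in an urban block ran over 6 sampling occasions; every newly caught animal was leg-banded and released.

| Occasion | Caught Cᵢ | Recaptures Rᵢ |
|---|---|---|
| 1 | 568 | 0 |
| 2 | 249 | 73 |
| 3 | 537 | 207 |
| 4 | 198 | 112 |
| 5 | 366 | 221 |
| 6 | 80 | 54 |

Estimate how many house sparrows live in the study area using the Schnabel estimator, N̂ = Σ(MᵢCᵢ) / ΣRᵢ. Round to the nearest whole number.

Marked at large before each occasion: Mᵢ = Σⱼ<ᵢ (Cⱼ − Rⱼ) → M1=0, M2=568, M3=744, M4=1074, M5=1160, M6=1305
Σ MᵢCᵢ = 0·568 + 568·249 + 744·537 + 1074·198 + 1160·366 + 1305·80 = 0 + 141432 + 399528 + 212652 + 424560 + 104400 = 1282572
Σ Rᵢ = 0 + 73 + 207 + 112 + 221 + 54 = 667
N̂ = 1282572 / 667 ≈ 1922.9 → 1923

N ≈ 1923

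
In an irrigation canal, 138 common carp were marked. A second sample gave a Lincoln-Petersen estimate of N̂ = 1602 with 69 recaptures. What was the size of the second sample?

From N = M·C/R: C = N·R / M = 1602·69 / 138 = 110538 / 138 = 801.

C = 801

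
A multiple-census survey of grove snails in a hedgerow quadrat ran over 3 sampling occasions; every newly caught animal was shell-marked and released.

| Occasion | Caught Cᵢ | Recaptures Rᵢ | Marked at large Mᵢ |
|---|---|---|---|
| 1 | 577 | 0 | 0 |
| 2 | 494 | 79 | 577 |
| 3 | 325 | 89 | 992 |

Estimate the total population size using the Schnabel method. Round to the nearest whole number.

N ≈ 3616

Σ MᵢCᵢ = 0·577 + 577·494 + 992·325 = 0 + 285038 + 322400 = 607438
Σ Rᵢ = 0 + 79 + 89 = 168
N̂ = 607438 / 168 ≈ 3615.7 → 3616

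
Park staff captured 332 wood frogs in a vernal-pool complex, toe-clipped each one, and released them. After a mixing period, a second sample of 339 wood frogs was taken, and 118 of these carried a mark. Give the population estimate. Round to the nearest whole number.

N ≈ 954

Lincoln-Petersen assumes M/N = R/C, so N = M·C / R.
N = (332 × 339) / 118 = 112548 / 118 ≈ 953.8 → 954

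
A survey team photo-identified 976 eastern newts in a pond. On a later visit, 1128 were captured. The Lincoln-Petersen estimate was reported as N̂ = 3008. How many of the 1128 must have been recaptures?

From N = M·C/R: R = M·C / N = 976·1128 / 3008 = 1100928 / 3008 = 366.

R = 366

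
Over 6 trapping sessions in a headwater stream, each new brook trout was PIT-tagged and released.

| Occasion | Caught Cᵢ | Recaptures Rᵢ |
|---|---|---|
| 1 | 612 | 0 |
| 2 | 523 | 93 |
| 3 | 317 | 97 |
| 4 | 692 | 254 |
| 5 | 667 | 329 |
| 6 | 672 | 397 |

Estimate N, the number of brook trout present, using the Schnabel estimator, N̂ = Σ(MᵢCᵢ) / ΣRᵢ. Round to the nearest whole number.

Marked at large before each occasion: Mᵢ = Σⱼ<ᵢ (Cⱼ − Rⱼ) → M1=0, M2=612, M3=1042, M4=1262, M5=1700, M6=2038
Σ MᵢCᵢ = 0·612 + 612·523 + 1042·317 + 1262·692 + 1700·667 + 2038·672 = 0 + 320076 + 330314 + 873304 + 1133900 + 1369536 = 4027130
Σ Rᵢ = 0 + 93 + 97 + 254 + 329 + 397 = 1170
N̂ = 4027130 / 1170 ≈ 3442.0 → 3442

N ≈ 3442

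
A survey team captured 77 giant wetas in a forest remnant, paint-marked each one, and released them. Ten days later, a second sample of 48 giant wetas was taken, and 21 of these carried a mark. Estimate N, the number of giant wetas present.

N = (77 × 48) / 21 = 3696 / 21 = 176

N = 176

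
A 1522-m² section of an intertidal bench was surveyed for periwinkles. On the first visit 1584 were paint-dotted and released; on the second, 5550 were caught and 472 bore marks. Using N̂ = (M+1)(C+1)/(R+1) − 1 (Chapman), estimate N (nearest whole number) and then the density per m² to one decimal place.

density ≈ 12.2 periwinkles per m²

N̂ = 1585·5551/473 − 1 = 8798335/473 − 1 ≈ 18600.1 → 18600
Density = N̂ / area = 18600 / 1522 ≈ 12.22 → 12.2 per m²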